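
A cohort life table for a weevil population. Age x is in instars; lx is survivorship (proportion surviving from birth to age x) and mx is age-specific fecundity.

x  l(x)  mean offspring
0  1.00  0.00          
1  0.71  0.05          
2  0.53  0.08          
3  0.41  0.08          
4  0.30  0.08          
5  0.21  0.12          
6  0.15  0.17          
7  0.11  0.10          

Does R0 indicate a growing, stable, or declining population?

R0 = Σ lx·mx = 0 + 0.0355 + 0.0424 + 0.0328 + 0.024 + 0.0252 + 0.0255 + 0.011 = 0.1964
R0 < 1, so the population is declining.

declining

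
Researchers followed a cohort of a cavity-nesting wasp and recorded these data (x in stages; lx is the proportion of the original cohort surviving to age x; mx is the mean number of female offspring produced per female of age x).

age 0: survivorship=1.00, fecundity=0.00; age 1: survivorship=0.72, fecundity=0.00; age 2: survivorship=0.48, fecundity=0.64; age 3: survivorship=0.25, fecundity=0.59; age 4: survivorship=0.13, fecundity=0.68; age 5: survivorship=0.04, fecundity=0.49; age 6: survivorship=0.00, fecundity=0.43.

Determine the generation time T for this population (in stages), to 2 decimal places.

lx·mx: 0, 0, 0.3072, 0.1475, 0.0884, 0.0196, 0 → R0 = 0.5627
x·lx·mx: 0, 0, 0.6144, 0.4425, 0.3536, 0.098, 0 → Σ = 1.5085
T = 1.5085 / 0.5627 = 2.680825… → 2.68

2.68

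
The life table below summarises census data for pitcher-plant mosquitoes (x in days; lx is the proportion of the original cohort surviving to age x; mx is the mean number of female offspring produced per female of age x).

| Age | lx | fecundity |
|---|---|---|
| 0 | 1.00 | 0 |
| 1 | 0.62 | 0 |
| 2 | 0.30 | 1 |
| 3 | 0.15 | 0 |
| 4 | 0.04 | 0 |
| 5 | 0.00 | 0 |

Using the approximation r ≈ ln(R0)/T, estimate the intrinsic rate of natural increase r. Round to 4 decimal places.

-0.6020

R0 = Σ lx·mx = 0 + 0 + 0.3 + 0 + 0 + 0 = 0.3
Σ x·lx·mx = 0.6; T = 0.6/0.3 = 2
r ≈ ln(R0)/T = ln(0.3)/2 = -0.601986… → -0.6020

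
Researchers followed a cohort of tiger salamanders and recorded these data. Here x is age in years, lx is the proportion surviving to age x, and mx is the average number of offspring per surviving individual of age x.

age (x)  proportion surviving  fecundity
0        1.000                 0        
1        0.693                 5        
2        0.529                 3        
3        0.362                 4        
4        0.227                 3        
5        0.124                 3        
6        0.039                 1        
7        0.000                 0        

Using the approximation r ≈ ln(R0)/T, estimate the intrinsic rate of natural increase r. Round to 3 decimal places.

0.974

R0 = Σ lx·mx = 0 + 3.465 + 1.587 + 1.448 + 0.681 + 0.372 + 0.039 + 0 = 7.592
Σ x·lx·mx = 15.801; T = 15.801/7.592 = 2.08127…
r ≈ ln(R0)/T = ln(7.592)/2.08127… = 0.97397… → 0.974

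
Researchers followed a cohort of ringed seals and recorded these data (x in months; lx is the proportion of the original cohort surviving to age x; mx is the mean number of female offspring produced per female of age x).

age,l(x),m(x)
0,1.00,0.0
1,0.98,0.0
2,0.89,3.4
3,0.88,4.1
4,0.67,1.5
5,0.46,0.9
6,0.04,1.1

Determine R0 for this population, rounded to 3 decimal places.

8.097

lx·mx by age: 0, 0, 3.026, 3.608, 1.005, 0.414, 0.044
R0 = Σ lx·mx = 8.097 → 8.097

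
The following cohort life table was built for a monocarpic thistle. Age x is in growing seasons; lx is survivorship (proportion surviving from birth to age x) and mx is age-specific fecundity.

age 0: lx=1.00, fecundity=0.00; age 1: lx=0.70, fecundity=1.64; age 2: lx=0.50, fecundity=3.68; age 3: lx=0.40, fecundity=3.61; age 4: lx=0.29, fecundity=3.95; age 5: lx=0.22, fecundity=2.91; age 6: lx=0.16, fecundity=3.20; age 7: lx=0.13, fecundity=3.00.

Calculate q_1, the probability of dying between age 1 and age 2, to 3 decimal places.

q_1 = (l_1 − l_2) / l_1 = (0.7 − 0.5) / 0.7
     = 0.2 / 0.7 = 0.285714… → 0.286

0.286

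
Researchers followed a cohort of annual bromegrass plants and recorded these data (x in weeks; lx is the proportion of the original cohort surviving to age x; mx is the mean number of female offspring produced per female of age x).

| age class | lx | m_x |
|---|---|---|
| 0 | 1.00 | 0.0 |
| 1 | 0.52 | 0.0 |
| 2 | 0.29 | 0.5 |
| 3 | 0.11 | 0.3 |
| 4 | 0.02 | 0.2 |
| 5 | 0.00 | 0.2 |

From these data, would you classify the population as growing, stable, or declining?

declining

R0 = Σ lx·mx = 0 + 0 + 0.145 + 0.033 + 0.004 + 0 = 0.182
R0 < 1, so the population is declining.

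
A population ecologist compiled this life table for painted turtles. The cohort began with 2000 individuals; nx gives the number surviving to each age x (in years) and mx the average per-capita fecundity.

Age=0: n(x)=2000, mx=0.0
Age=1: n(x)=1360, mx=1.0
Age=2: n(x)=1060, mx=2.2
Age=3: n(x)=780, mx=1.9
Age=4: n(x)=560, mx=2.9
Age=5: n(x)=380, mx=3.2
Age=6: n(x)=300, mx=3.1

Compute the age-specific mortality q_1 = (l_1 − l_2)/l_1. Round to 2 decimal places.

lx = nx/n0 = nx/2000: 1, 0.68, 0.53, 0.39, 0.28, 0.19, 0.15
q_1 = (l_1 − l_2) / l_1 = (0.68 − 0.53) / 0.68
     = 0.15 / 0.68 = 0.220588… → 0.22

0.22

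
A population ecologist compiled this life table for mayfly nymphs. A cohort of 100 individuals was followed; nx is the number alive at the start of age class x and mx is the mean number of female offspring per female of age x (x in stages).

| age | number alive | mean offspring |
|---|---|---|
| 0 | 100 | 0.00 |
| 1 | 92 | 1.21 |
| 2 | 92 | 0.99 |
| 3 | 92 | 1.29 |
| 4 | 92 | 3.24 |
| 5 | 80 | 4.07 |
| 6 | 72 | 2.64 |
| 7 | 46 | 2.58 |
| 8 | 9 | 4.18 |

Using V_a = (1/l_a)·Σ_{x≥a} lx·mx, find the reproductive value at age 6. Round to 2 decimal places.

lx = nx/n0 = nx/100: 1, 0.92, 0.92, 0.92, 0.92, 0.8, 0.72, 0.46, 0.09
lx·mx for x ≥ 6: 1.9008, 1.1868, 0.3762 → sum = 3.4638
V_6 = 3.4638 / l_6 = 3.4638 / 0.72 = 4.810833… → 4.81

4.81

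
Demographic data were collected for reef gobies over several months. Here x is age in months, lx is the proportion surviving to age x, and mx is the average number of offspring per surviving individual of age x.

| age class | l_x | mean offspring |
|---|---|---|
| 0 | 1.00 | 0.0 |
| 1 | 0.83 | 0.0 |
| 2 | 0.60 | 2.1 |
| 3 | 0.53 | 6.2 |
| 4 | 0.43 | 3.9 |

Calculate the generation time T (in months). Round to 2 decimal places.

3.07

lx·mx: 0, 0, 1.26, 3.286, 1.677 → R0 = 6.223
x·lx·mx: 0, 0, 2.52, 9.858, 6.708 → Σ = 19.086
T = 19.086 / 6.223 = 3.067009… → 3.07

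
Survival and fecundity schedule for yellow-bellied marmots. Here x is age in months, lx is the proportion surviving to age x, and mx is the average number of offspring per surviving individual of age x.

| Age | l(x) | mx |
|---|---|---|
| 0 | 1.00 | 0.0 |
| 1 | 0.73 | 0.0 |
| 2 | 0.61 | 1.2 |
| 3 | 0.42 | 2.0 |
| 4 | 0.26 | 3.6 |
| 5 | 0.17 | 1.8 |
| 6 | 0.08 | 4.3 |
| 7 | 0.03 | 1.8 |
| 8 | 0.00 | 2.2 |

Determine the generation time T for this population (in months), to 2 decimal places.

lx·mx: 0, 0, 0.732, 0.84, 0.936, 0.306, 0.344, 0.054, 0 → R0 = 3.212
x·lx·mx: 0, 0, 1.464, 2.52, 3.744, 1.53, 2.064, 0.378, 0 → Σ = 11.7
T = 11.7 / 3.212 = 3.64259… → 3.64

3.64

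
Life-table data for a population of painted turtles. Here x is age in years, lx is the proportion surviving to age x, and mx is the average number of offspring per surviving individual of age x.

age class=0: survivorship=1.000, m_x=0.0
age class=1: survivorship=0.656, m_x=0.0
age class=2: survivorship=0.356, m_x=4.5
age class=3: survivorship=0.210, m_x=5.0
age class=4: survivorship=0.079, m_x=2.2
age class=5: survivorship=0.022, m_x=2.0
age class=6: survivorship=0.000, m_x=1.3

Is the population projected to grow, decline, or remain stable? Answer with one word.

growing

R0 = Σ lx·mx = 0 + 0 + 1.602 + 1.05 + 0.1738 + 0.044 + 0 = 2.8698
R0 > 1, so the population is growing.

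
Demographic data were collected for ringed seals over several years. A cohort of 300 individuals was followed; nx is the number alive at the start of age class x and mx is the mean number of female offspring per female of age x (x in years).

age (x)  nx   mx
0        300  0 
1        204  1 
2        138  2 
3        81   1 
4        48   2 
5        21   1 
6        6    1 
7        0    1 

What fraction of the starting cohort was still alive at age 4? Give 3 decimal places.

l_4 = n_4/n_0 = 48/300 = 0.16 → 0.160

0.160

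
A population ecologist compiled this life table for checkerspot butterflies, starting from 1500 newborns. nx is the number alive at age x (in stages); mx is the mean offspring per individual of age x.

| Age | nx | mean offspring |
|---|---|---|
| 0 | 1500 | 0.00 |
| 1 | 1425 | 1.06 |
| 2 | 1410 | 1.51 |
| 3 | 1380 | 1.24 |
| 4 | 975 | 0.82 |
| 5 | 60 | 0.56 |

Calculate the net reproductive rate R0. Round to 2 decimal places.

lx = nx/n0 = nx/1500: 1, 0.95, 0.94, 0.92, 0.65, 0.04
lx·mx by age: 0, 1.007, 1.4194, 1.1408, 0.533, 0.0224
R0 = Σ lx·mx = 4.1226 → 4.12

4.12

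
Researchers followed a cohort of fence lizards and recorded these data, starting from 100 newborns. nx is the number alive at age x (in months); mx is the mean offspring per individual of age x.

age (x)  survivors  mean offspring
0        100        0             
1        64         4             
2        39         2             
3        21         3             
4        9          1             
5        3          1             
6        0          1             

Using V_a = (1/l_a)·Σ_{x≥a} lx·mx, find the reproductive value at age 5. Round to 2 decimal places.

lx = nx/n0 = nx/100: 1, 0.64, 0.39, 0.21, 0.09, 0.03, 0
lx·mx for x ≥ 5: 0.03, 0 → sum = 0.03
V_5 = 0.03 / l_5 = 0.03 / 0.03 = 1 → 1.00

1.00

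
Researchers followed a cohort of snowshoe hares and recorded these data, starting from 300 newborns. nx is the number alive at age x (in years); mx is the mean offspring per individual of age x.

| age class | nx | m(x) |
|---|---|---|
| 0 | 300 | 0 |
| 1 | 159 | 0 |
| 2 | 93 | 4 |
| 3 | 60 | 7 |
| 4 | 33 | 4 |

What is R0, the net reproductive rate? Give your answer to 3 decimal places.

lx = nx/n0 = nx/300: 1, 0.53, 0.31, 0.2, 0.11
lx·mx by age: 0, 0, 1.24, 1.4, 0.44
R0 = Σ lx·mx = 3.08 → 3.080

3.080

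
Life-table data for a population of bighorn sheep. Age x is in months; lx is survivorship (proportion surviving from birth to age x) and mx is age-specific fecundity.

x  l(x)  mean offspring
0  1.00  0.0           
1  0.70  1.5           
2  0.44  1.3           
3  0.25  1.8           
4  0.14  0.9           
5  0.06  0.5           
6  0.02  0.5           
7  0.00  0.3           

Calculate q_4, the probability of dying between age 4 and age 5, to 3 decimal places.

0.571

q_4 = (l_4 − l_5) / l_4 = (0.14 − 0.06) / 0.14
     = 0.08 / 0.14 = 0.571429… → 0.571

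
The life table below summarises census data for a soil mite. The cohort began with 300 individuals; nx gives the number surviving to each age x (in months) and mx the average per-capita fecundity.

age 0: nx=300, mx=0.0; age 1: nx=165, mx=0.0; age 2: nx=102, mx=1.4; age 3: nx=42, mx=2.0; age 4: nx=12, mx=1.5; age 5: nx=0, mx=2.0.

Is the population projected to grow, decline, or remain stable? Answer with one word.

declining

lx = nx/n0 = nx/300: 1, 0.55, 0.34, 0.14, 0.04, 0
R0 = Σ lx·mx = 0 + 0 + 0.476 + 0.28 + 0.06 + 0 = 0.816
R0 < 1, so the population is declining.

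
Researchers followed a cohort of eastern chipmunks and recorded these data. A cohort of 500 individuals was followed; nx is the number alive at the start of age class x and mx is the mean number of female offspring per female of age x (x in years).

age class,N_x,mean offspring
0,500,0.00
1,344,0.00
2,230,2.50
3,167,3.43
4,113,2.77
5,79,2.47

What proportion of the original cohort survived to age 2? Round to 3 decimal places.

l_2 = n_2/n_0 = 230/500 = 0.46 → 0.460

0.460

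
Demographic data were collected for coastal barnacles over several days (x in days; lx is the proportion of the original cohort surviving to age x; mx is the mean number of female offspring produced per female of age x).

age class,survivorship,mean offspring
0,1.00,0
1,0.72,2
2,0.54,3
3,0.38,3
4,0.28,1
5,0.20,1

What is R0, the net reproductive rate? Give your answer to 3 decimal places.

lx·mx by age: 0, 1.44, 1.62, 1.14, 0.28, 0.2
R0 = Σ lx·mx = 4.68 → 4.680

4.680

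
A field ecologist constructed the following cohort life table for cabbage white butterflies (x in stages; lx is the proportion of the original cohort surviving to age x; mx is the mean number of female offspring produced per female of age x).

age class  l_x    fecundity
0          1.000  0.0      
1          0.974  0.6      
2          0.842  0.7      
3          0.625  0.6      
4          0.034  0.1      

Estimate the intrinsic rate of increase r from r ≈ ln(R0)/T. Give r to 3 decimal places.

0.235

R0 = Σ lx·mx = 0 + 0.5844 + 0.5894 + 0.375 + 0.0034 = 1.5522
Σ x·lx·mx = 2.9018; T = 2.9018/1.5522 = 1.86948…
r ≈ ln(R0)/T = ln(1.5522)/1.86948… = 0.23519… → 0.235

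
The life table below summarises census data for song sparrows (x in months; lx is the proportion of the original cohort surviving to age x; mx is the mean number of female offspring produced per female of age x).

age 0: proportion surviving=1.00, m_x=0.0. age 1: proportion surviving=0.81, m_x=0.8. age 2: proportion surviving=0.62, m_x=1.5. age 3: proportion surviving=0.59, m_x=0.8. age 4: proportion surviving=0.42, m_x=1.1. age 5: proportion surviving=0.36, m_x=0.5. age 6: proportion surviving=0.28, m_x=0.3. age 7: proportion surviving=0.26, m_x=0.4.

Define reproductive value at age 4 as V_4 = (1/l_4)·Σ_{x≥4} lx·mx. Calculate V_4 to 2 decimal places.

1.98

lx·mx for x ≥ 4: 0.462, 0.18, 0.084, 0.104 → sum = 0.83
V_4 = 0.83 / l_4 = 0.83 / 0.42 = 1.97619… → 1.98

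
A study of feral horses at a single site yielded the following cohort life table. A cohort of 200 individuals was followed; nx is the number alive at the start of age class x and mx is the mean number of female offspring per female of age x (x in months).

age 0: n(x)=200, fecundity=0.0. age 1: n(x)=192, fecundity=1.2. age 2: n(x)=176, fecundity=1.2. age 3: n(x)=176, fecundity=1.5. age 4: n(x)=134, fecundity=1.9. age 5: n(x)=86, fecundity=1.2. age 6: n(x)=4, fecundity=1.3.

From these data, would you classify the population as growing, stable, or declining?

growing

lx = nx/n0 = nx/200: 1, 0.96, 0.88, 0.88, 0.67, 0.43, 0.02
R0 = Σ lx·mx = 0 + 1.152 + 1.056 + 1.32 + 1.273 + 0.516 + 0.026 = 5.343
R0 > 1, so the population is growing.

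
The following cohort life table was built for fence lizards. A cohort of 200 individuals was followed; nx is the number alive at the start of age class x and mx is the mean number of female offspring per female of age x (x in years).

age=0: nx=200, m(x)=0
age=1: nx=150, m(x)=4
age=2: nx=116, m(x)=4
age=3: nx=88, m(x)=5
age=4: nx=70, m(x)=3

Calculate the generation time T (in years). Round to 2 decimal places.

lx = nx/n0 = nx/200: 1, 0.75, 0.58, 0.44, 0.35
lx·mx: 0, 3, 2.32, 2.2, 1.05 → R0 = 8.57
x·lx·mx: 0, 3, 4.64, 6.6, 4.2 → Σ = 18.44
T = 18.44 / 8.57 = 2.151692… → 2.15

2.15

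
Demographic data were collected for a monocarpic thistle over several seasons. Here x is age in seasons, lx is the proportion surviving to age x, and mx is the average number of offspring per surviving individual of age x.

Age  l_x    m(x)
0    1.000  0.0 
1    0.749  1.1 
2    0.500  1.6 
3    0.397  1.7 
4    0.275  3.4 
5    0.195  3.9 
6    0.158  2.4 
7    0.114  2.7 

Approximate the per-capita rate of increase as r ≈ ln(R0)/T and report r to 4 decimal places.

0.4400

R0 = Σ lx·mx = 0 + 0.8239 + 0.8 + 0.6749 + 0.935 + 0.7605 + 0.3792 + 0.3078 = 4.6813
Σ x·lx·mx = 16.4209; T = 16.4209/4.6813 = 3.50776…
r ≈ ln(R0)/T = ln(4.6813)/3.50776… = 0.440045… → 0.4400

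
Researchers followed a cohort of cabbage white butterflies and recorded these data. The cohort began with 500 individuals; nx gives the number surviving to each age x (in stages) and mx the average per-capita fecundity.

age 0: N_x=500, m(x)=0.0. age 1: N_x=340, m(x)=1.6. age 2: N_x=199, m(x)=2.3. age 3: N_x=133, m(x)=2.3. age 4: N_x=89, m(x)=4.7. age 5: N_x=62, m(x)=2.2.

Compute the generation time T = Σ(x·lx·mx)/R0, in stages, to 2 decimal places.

2.54

lx = nx/n0 = nx/500: 1, 0.68, 0.398, 0.266, 0.178, 0.124
lx·mx: 0, 1.088, 0.9154, 0.6118, 0.8366, 0.2728 → R0 = 3.7246
x·lx·mx: 0, 1.088, 1.8308, 1.8354, 3.3464, 1.364 → Σ = 9.4646
T = 9.4646 / 3.7246 = 2.541105… → 2.54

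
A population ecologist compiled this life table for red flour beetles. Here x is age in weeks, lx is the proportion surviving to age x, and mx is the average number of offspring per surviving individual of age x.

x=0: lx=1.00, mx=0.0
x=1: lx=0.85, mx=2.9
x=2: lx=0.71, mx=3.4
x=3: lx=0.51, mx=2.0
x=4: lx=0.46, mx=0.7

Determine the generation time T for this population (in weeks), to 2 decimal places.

1.87

lx·mx: 0, 2.465, 2.414, 1.02, 0.322 → R0 = 6.221
x·lx·mx: 0, 2.465, 4.828, 3.06, 1.288 → Σ = 11.641
T = 11.641 / 6.221 = 1.871243… → 1.87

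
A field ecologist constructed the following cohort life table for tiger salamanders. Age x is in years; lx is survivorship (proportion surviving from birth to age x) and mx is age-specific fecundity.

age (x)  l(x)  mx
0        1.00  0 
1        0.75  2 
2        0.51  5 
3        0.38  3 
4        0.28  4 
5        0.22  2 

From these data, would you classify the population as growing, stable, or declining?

growing

R0 = Σ lx·mx = 0 + 1.5 + 2.55 + 1.14 + 1.12 + 0.44 = 6.75
R0 > 1, so the population is growing.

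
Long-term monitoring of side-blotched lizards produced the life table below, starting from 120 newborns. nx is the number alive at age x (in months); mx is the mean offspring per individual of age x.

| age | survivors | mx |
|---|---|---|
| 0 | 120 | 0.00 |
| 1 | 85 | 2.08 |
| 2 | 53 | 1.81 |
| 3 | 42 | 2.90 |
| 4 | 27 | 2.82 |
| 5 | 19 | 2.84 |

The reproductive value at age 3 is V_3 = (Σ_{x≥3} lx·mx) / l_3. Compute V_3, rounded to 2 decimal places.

6.00

lx = nx/n0 = nx/120: 1, 0.70833…, 0.44167…, 0.35, 0.225, 0.15833…
lx·mx for x ≥ 3: 1.015, 0.6345, 0.449667… → sum = 2.099167…
V_3 = 2.099167… / l_3 = 2.099167… / 0.35 = 5.997619… → 6.00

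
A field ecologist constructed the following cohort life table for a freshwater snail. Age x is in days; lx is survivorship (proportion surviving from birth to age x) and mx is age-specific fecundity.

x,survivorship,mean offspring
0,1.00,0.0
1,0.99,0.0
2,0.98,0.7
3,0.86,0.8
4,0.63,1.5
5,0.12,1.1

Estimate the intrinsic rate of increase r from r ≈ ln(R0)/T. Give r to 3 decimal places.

R0 = Σ lx·mx = 0 + 0 + 0.686 + 0.688 + 0.945 + 0.132 = 2.451
Σ x·lx·mx = 7.876; T = 7.876/2.451 = 3.21338…
r ≈ ln(R0)/T = ln(2.451)/3.21338… = 0.27899… → 0.279

0.279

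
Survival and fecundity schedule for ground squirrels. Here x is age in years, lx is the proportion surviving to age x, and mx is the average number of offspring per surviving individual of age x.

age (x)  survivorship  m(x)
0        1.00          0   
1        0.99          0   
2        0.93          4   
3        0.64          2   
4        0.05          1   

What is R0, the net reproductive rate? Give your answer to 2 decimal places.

lx·mx by age: 0, 0, 3.72, 1.28, 0.05
R0 = Σ lx·mx = 5.05 → 5.05

5.05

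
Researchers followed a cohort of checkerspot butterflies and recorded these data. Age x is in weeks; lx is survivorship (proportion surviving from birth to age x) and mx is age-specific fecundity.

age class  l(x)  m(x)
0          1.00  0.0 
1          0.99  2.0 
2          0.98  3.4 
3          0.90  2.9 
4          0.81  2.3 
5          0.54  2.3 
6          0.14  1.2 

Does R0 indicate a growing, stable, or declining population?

growing

R0 = Σ lx·mx = 0 + 1.98 + 3.332 + 2.61 + 1.863 + 1.242 + 0.168 = 11.195
R0 > 1, so the population is growing.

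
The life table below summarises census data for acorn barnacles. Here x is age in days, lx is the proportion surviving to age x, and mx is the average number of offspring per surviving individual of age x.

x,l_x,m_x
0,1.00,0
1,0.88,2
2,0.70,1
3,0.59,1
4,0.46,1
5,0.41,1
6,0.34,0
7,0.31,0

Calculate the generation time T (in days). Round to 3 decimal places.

2.250

lx·mx: 0, 1.76, 0.7, 0.59, 0.46, 0.41, 0, 0 → R0 = 3.92
x·lx·mx: 0, 1.76, 1.4, 1.77, 1.84, 2.05, 0, 0 → Σ = 8.82
T = 8.82 / 3.92 = 2.25 → 2.250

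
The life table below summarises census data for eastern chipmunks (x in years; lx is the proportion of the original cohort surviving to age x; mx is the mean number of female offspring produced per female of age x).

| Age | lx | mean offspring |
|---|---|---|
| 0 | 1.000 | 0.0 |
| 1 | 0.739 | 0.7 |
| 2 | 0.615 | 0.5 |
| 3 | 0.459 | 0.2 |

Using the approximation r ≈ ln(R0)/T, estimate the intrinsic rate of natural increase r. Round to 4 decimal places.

R0 = Σ lx·mx = 0 + 0.5173 + 0.3075 + 0.0918 = 0.9166
Σ x·lx·mx = 1.4077; T = 1.4077/0.9166 = 1.53578…
r ≈ ln(R0)/T = ln(0.9166)/1.53578… = -0.056703… → -0.0567

-0.0567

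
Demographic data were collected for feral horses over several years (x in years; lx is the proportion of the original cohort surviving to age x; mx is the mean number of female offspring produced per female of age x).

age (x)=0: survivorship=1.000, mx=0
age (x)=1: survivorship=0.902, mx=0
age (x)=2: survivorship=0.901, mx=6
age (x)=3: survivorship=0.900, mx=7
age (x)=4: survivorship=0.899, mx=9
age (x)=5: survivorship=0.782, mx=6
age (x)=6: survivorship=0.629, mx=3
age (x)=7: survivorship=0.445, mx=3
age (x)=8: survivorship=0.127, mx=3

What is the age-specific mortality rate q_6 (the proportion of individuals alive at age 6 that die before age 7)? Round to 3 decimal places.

0.293

q_6 = (l_6 − l_7) / l_6 = (0.629 − 0.445) / 0.629
     = 0.184 / 0.629 = 0.292528… → 0.293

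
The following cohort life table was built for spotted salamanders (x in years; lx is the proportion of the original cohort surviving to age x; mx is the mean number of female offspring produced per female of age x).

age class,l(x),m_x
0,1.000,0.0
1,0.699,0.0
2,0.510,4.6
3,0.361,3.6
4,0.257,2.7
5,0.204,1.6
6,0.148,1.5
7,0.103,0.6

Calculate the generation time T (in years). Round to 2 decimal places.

lx·mx: 0, 0, 2.346, 1.2996, 0.6939, 0.3264, 0.222, 0.0618 → R0 = 4.9497
x·lx·mx: 0, 0, 4.692, 3.8988, 2.7756, 1.632, 1.332, 0.4326 → Σ = 14.763
T = 14.763 / 4.9497 = 2.982605… → 2.98

2.98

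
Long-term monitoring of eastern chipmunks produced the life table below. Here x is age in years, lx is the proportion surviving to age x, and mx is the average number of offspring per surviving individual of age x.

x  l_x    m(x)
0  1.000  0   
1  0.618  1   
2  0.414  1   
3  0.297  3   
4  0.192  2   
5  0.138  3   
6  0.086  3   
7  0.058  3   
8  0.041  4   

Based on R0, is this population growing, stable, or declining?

R0 = Σ lx·mx = 0 + 0.618 + 0.414 + 0.891 + 0.384 + 0.414 + 0.258 + 0.174 + 0.164 = 3.317
R0 > 1, so the population is growing.

growing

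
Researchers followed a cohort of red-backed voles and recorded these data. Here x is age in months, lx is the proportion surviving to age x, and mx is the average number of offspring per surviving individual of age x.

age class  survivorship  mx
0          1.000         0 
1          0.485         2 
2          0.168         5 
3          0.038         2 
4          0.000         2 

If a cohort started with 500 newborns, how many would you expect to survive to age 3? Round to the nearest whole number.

19

Expected survivors = N0 · l_3 = 500 × 0.038 = 19 → 19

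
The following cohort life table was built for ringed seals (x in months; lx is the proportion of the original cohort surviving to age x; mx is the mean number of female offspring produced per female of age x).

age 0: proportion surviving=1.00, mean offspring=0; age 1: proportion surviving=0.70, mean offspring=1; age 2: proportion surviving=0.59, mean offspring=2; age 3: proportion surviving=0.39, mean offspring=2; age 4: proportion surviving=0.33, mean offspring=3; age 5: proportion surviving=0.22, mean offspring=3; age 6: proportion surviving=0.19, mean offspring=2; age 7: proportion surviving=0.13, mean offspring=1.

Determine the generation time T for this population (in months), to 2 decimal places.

lx·mx: 0, 0.7, 1.18, 0.78, 0.99, 0.66, 0.38, 0.13 → R0 = 4.82
x·lx·mx: 0, 0.7, 2.36, 2.34, 3.96, 3.3, 2.28, 0.91 → Σ = 15.85
T = 15.85 / 4.82 = 3.288382… → 3.29

3.29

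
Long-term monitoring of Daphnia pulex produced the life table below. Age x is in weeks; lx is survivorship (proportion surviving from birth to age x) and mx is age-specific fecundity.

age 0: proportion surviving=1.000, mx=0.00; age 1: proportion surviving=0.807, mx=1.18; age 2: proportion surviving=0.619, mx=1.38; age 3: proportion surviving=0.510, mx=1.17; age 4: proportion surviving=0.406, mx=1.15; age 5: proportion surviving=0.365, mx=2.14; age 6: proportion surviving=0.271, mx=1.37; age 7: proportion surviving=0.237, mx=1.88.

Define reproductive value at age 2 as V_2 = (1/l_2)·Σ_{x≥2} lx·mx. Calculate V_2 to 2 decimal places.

lx·mx for x ≥ 2: 0.85422, 0.5967, 0.4669, 0.7811, 0.37127, 0.44556 → sum = 3.51575
V_2 = 3.51575 / l_2 = 3.51575 / 0.619 = 5.679725… → 5.68

5.68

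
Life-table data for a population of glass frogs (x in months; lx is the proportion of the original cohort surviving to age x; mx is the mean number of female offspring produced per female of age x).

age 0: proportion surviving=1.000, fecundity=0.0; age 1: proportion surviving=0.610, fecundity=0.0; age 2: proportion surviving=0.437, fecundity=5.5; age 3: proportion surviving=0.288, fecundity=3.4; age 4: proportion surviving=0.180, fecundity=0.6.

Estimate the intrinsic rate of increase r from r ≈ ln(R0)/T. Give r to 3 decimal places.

R0 = Σ lx·mx = 0 + 0 + 2.4035 + 0.9792 + 0.108 = 3.4907
Σ x·lx·mx = 8.1766; T = 8.1766/3.4907 = 2.3424…
r ≈ ln(R0)/T = ln(3.4907)/2.3424… = 0.53369… → 0.534

0.534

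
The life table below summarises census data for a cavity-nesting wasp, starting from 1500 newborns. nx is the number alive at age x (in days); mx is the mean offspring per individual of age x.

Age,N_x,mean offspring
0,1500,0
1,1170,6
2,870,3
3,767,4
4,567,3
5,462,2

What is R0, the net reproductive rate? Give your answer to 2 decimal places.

10.22

lx = nx/n0 = nx/1500: 1, 0.78, 0.58, 0.51133…, 0.378, 0.308
lx·mx by age: 0, 4.68, 1.74, 2.045333…, 1.134, 0.616
R0 = Σ lx·mx = 10.215333… → 10.22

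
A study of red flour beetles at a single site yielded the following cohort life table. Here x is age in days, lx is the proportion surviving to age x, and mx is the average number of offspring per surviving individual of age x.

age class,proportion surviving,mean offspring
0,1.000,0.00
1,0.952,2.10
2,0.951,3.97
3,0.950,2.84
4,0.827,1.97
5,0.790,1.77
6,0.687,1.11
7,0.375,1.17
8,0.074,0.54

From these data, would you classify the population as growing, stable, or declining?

growing

R0 = Σ lx·mx = 0 + 1.9992 + 3.77547 + 2.698 + 1.62919 + 1.3983 + 0.76257 + 0.43875 + 0.03996 = 12.74144
R0 > 1, so the population is growing.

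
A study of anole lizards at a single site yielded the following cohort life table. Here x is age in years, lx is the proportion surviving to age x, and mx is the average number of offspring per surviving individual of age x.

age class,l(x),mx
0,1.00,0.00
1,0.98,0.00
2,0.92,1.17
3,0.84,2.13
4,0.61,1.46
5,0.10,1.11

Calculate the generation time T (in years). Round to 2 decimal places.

lx·mx: 0, 0, 1.0764, 1.7892, 0.8906, 0.111 → R0 = 3.8672
x·lx·mx: 0, 0, 2.1528, 5.3676, 3.5624, 0.555 → Σ = 11.6378
T = 11.6378 / 3.8672 = 3.009361… → 3.01

3.01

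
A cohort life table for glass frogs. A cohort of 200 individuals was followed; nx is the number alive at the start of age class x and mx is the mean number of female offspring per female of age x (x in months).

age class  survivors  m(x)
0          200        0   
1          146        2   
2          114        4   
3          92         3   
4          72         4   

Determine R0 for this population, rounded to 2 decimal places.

lx = nx/n0 = nx/200: 1, 0.73, 0.57, 0.46, 0.36
lx·mx by age: 0, 1.46, 2.28, 1.38, 1.44
R0 = Σ lx·mx = 6.56 → 6.56

6.56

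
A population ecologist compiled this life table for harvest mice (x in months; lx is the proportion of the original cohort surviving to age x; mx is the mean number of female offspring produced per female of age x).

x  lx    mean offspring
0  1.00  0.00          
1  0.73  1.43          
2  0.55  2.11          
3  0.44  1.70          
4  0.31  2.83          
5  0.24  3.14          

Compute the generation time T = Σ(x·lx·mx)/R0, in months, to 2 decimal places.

2.81

lx·mx: 0, 1.0439, 1.1605, 0.748, 0.8773, 0.7536 → R0 = 4.5833
x·lx·mx: 0, 1.0439, 2.321, 2.244, 3.5092, 3.768 → Σ = 12.8861
T = 12.8861 / 4.5833 = 2.811533… → 2.81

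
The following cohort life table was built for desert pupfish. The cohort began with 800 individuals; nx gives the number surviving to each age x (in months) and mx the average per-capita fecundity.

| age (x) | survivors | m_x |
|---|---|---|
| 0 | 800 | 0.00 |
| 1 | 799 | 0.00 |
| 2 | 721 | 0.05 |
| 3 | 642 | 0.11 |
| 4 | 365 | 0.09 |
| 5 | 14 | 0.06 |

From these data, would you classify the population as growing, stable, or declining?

declining

lx = nx/n0 = nx/800: 1, 0.99875, 0.90125, 0.8025, 0.45625, 0.0175
R0 = Σ lx·mx = 0 + 0 + 0.045063… + 0.088275 + 0.041063… + 0.00105 = 0.17545…
R0 < 1, so the population is declining.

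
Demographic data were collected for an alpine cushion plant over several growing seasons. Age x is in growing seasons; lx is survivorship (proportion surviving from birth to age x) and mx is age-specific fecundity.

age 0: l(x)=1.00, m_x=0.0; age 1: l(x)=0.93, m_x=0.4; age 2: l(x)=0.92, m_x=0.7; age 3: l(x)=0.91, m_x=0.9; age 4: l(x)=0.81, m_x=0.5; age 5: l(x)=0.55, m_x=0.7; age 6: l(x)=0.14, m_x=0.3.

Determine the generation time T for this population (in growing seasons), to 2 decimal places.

2.97

lx·mx: 0, 0.372, 0.644, 0.819, 0.405, 0.385, 0.042 → R0 = 2.667
x·lx·mx: 0, 0.372, 1.288, 2.457, 1.62, 1.925, 0.252 → Σ = 7.914
T = 7.914 / 2.667 = 2.967379… → 2.97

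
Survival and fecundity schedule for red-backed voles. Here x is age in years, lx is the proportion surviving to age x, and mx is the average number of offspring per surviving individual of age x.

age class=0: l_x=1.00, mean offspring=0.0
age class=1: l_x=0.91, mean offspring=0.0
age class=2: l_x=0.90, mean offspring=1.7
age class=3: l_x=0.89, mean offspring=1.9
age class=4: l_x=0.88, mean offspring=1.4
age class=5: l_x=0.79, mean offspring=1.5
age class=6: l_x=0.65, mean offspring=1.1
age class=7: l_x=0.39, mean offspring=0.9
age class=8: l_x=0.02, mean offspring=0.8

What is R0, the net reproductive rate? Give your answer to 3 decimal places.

lx·mx by age: 0, 0, 1.53, 1.691, 1.232, 1.185, 0.715, 0.351, 0.016
R0 = Σ lx·mx = 6.72 → 6.720

6.720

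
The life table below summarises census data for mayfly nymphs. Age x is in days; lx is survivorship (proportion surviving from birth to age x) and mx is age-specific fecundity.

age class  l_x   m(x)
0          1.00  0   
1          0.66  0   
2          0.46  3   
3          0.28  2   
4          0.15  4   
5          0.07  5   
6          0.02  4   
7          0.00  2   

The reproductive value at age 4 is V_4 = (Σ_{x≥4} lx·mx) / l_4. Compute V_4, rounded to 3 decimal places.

6.867

lx·mx for x ≥ 4: 0.6, 0.35, 0.08, 0 → sum = 1.03
V_4 = 1.03 / l_4 = 1.03 / 0.15 = 6.866667… → 6.867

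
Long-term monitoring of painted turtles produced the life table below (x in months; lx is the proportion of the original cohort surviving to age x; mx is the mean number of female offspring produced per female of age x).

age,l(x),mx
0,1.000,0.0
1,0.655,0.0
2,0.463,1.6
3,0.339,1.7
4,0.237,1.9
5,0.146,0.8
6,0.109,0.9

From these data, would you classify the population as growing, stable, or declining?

R0 = Σ lx·mx = 0 + 0 + 0.7408 + 0.5763 + 0.4503 + 0.1168 + 0.0981 = 1.9823
R0 > 1, so the population is growing.

growing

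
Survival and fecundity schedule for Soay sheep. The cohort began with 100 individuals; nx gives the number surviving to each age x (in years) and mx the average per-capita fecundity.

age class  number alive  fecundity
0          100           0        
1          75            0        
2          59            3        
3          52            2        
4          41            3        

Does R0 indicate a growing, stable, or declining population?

lx = nx/n0 = nx/100: 1, 0.75, 0.59, 0.52, 0.41
R0 = Σ lx·mx = 0 + 0 + 1.77 + 1.04 + 1.23 = 4.04
R0 > 1, so the population is growing.

growing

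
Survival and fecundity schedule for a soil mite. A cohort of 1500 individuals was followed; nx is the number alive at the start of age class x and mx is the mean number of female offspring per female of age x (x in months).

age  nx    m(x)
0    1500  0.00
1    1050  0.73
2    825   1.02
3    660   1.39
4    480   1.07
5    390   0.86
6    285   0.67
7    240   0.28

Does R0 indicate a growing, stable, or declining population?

lx = nx/n0 = nx/1500: 1, 0.7, 0.55, 0.44, 0.32, 0.26, 0.19, 0.16
R0 = Σ lx·mx = 0 + 0.511 + 0.561 + 0.6116 + 0.3424 + 0.2236 + 0.1273 + 0.0448 = 2.4217
R0 > 1, so the population is growing.

growing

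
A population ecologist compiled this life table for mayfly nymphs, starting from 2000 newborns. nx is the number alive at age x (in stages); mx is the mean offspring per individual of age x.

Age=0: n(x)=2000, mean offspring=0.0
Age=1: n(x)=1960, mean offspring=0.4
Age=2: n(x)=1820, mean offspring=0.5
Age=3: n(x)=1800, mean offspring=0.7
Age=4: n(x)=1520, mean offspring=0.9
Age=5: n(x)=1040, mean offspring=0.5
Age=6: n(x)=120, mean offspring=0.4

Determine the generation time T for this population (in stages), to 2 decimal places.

3.02

lx = nx/n0 = nx/2000: 1, 0.98, 0.91, 0.9, 0.76, 0.52, 0.06
lx·mx: 0, 0.392, 0.455, 0.63, 0.684, 0.26, 0.024 → R0 = 2.445
x·lx·mx: 0, 0.392, 0.91, 1.89, 2.736, 1.3, 0.144 → Σ = 7.372
T = 7.372 / 2.445 = 3.015133… → 3.02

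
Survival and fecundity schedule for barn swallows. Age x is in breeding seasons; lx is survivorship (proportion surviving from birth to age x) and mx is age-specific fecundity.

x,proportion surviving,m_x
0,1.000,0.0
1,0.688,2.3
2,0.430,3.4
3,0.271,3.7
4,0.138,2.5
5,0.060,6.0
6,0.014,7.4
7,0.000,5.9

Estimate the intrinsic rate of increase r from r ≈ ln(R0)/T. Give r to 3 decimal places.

R0 = Σ lx·mx = 0 + 1.5824 + 1.462 + 1.0027 + 0.345 + 0.36 + 0.1036 + 0 = 4.8557
Σ x·lx·mx = 11.3161; T = 11.3161/4.8557 = 2.33048…
r ≈ ln(R0)/T = ln(4.8557)/2.33048… = 0.67804… → 0.678

0.678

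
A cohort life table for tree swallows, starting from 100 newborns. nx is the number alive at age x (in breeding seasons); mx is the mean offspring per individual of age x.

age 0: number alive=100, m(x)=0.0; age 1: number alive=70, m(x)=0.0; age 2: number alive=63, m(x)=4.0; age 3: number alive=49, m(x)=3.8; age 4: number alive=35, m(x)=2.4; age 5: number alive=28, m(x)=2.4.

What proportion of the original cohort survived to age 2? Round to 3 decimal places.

l_2 = n_2/n_0 = 63/100 = 0.63 → 0.630

0.630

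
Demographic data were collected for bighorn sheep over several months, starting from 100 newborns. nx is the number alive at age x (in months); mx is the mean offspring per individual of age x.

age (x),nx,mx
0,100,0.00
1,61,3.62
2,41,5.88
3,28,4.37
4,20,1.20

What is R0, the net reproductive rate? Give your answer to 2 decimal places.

lx = nx/n0 = nx/100: 1, 0.61, 0.41, 0.28, 0.2
lx·mx by age: 0, 2.2082, 2.4108, 1.2236, 0.24
R0 = Σ lx·mx = 6.0826 → 6.08

6.08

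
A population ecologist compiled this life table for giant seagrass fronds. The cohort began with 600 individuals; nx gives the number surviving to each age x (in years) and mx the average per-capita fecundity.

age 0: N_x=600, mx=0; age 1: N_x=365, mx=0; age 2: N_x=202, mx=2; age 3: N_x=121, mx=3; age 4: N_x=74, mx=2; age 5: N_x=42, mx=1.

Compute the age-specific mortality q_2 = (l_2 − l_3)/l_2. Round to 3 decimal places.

lx = nx/n0 = nx/600: 1, 0.60833…, 0.33667…, 0.20167…, 0.12333…, 0.07
q_2 = (l_2 − l_3) / l_2 = (0.336667… − 0.201667…) / 0.336667…
     = 0.135… / 0.336667… = 0.40099… → 0.401

0.401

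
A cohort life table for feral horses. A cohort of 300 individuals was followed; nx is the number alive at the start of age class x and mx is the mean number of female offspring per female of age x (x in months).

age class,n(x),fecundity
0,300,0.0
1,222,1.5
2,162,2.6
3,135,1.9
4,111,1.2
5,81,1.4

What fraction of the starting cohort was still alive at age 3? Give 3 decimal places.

l_3 = n_3/n_0 = 135/300 = 0.45 → 0.450

0.450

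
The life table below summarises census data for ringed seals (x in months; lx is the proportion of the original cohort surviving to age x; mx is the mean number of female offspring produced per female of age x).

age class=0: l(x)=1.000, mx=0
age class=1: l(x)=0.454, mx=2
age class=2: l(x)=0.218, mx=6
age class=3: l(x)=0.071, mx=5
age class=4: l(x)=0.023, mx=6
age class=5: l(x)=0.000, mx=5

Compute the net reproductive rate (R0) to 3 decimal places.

2.709

lx·mx by age: 0, 0.908, 1.308, 0.355, 0.138, 0
R0 = Σ lx·mx = 2.709 → 2.709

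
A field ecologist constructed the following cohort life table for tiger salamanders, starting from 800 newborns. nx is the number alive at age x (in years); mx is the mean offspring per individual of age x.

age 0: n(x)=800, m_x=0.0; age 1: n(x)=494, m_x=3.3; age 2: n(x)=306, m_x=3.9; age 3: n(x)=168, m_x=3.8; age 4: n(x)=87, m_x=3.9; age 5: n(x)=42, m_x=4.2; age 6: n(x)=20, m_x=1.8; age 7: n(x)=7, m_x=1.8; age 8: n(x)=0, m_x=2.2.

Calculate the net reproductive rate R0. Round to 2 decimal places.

lx = nx/n0 = nx/800: 1, 0.6175, 0.3825, 0.21, 0.10875, 0.0525, 0.025, 0.00875, 0
lx·mx by age: 0, 2.03775, 1.49175, 0.798, 0.424125, 0.2205, 0.045, 0.01575, 0
R0 = Σ lx·mx = 5.032875 → 5.03

5.03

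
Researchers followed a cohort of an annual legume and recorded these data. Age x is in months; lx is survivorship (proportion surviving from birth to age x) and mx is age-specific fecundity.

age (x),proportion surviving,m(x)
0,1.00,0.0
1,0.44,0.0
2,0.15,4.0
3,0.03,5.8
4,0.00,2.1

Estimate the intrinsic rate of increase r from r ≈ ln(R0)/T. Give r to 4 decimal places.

R0 = Σ lx·mx = 0 + 0 + 0.6 + 0.174 + 0 = 0.774
Σ x·lx·mx = 1.722; T = 1.722/0.774 = 2.22481…
r ≈ ln(R0)/T = ln(0.774)/2.22481… = -0.115149… → -0.1151

-0.1151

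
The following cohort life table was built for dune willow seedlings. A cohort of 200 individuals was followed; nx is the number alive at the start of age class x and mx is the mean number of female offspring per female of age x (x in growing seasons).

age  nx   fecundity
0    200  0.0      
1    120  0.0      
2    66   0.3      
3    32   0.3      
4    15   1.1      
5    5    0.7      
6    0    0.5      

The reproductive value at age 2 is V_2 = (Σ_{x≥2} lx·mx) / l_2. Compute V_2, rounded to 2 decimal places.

lx = nx/n0 = nx/200: 1, 0.6, 0.33, 0.16, 0.075, 0.025, 0
lx·mx for x ≥ 2: 0.099, 0.048, 0.0825, 0.0175, 0 → sum = 0.247
V_2 = 0.247 / l_2 = 0.247 / 0.33 = 0.748485… → 0.75

0.75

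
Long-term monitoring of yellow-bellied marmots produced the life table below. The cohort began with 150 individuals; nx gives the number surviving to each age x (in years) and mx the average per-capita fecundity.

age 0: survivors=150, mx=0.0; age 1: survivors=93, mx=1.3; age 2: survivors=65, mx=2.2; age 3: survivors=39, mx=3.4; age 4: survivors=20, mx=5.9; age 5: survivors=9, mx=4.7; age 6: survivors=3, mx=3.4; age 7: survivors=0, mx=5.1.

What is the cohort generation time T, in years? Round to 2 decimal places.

2.73

lx = nx/n0 = nx/150: 1, 0.62, 0.43333…, 0.26, 0.13333…, 0.06, 0.02, 0
lx·mx: 0, 0.806, 0.953333…, 0.884, 0.786667…, 0.282, 0.068, 0 → R0 = 3.78…
x·lx·mx: 0, 0.806, 1.906667…, 2.652, 3.146667…, 1.41, 0.408, 0 → Σ = 10.329333…
T = 10.329333… / 3.78… = 2.732628… → 2.73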